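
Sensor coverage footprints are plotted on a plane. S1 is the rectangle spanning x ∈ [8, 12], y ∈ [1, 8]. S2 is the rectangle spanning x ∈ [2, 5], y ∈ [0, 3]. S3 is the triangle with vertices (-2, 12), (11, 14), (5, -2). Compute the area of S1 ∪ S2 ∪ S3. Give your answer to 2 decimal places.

129.00

By inclusion–exclusion:
Individual areas: |S1| = 28, |S2| = 9, |S3| = 98.
|S1∩S2| = 0 (no overlap).
|S1∩S3| = 0.75.
|S2∩S3| = 5.25.
|S1∩S2∩S3| = 0.
|S1 ∪ S2 ∪ S3| = 135 − 6 + 0 = 129.00.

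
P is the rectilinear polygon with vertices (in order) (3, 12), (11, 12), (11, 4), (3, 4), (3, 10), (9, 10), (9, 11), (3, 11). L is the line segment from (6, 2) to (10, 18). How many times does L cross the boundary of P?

The segment meets the boundary at (8.25,11), (8,10), (8.5,12), (6.5,4).

4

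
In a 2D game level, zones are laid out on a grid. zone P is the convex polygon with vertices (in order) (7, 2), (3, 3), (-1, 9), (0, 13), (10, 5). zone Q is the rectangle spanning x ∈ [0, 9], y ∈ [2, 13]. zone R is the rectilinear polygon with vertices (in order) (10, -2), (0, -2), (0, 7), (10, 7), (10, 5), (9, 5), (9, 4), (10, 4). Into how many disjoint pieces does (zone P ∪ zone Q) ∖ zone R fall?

(zone P ∪ zone Q) ∖ zone R splits into 2 disjoint pieces (area 56.75, area 0.5).

2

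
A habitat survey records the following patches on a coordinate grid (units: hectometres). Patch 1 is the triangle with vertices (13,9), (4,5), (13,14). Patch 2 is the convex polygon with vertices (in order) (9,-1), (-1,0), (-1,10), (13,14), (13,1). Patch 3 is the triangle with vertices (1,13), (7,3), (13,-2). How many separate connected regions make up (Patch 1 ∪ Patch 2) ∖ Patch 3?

(Patch 1 ∪ Patch 2) ∖ Patch 3 splits into 2 disjoint pieces (area 80.7774, area 78.436).

2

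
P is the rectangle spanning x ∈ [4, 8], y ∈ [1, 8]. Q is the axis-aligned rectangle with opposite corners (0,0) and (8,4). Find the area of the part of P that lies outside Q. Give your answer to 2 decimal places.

16.00

|P∩Q|: x∈[4,8], y∈[1,4] → 4·3 = 12.
|P| = 28.
|P ∖ Q| = |P| − |P∩Q| = 28 − 12 = 16.00.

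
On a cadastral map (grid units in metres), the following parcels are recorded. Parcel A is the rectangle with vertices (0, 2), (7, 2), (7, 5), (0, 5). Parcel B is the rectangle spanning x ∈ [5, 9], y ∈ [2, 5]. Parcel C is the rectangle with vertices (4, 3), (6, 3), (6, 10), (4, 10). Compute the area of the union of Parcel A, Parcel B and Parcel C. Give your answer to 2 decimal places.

By inclusion–exclusion:
Individual areas: |Parcel A| = 21, |Parcel B| = 12, |Parcel C| = 14.
|Parcel A∩Parcel B|: x∈[5,7], y∈[2,5] → 2·3 = 6.
|Parcel A∩Parcel C|: x∈[4,6], y∈[3,5] → 2·2 = 4.
|Parcel B∩Parcel C|: x∈[5,6], y∈[3,5] → 1·2 = 2.
|Parcel A∩Parcel B∩Parcel C| = 2.
|Parcel A ∪ Parcel B ∪ Parcel C| = 47 − 12 + 2 = 37.00.

37.00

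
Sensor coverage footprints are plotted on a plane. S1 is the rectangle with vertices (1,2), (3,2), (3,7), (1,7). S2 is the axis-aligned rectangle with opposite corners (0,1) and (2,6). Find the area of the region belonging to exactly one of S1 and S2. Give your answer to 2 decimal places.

12.00

|S1∩S2|: x∈[1,2], y∈[2,6] → 1·4 = 4.
|S1 △ S2| = |S1| + |S2| − 2·|S1∩S2| = 10 + 10 − 8 = 12.00.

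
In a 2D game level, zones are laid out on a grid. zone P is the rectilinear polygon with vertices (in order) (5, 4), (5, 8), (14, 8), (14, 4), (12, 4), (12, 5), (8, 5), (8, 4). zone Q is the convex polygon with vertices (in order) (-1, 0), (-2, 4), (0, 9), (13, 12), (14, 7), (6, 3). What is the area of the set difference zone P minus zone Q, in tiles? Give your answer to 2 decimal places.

|zone P| = 32, |zone P∩zone Q| = 25.9.
|zone P ∖ zone Q| = |zone P| − |zone P∩zone Q| = 32 − 25.9 = 6.10.

6.10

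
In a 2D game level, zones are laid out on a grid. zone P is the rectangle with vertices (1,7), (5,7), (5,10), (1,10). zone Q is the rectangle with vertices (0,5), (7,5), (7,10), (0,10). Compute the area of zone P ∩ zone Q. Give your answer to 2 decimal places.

12.00

|zone P∩zone Q|: x∈[1,5], y∈[7,10] → 4·3 = 12.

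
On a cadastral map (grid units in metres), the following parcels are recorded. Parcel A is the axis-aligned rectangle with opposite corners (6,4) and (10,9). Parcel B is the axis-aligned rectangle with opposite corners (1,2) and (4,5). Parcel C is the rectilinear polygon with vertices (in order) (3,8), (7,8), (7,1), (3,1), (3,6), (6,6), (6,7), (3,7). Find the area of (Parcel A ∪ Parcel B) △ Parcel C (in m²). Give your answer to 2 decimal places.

40.00

|Parcel A ∪ Parcel B| = 29.
|(Parcel A ∪ Parcel B) ∩ Parcel C| = 7.
|(Parcel A ∪ Parcel B) △ Parcel C| = 29 + 25 − 14 = 40.00.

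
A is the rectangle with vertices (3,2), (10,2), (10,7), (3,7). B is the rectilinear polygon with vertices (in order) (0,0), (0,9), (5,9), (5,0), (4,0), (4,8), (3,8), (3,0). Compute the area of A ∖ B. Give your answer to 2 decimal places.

|A| = 35, |A∩B| = 5.
|A ∖ B| = |A| − |A∩B| = 35 − 5 = 30.00.

30.00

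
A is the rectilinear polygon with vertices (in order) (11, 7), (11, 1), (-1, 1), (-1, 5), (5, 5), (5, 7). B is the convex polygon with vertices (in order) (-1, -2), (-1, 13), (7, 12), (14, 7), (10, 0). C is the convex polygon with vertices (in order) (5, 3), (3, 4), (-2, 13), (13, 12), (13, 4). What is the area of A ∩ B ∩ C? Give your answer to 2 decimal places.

The intersection is the polygon with vertices (5,5), (5,7), (11,7), (11,3.75), (5,3), (3,4), (2.444,5).
By the shoelace formula its area is 25.03.

25.03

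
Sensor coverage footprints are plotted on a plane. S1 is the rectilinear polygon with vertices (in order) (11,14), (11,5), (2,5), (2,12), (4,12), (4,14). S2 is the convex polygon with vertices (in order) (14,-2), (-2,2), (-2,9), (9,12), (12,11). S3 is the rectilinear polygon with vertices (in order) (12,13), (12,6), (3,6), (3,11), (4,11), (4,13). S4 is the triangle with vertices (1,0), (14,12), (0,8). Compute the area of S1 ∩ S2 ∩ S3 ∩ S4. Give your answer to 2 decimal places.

The intersection is the polygon with vertices (11,9.231), (7.5,6), (3,6), (3,8.857), (11,11.143).
By the shoelace formula its area is 26.35.

26.35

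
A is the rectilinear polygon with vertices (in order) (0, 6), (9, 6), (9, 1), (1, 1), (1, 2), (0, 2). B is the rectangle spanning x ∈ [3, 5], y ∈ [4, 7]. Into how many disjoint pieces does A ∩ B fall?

A ∩ B is a single connected region.

1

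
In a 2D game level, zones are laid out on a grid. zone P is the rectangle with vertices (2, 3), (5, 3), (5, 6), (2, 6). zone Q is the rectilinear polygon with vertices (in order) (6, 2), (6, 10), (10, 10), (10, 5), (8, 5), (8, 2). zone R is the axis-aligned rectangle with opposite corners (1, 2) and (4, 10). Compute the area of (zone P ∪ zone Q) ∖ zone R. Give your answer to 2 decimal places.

29.00

|zone P ∪ zone Q| = 35.
|(zone P ∪ zone Q) ∩ zone R| = 6.
|(zone P ∪ zone Q) ∖ zone R| = 35 − 6 = 29.00.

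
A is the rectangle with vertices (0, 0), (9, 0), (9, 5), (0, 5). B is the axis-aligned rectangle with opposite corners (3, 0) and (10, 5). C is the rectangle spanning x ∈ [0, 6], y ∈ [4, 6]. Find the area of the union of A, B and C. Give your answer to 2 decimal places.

By inclusion–exclusion:
Individual areas: |A| = 45, |B| = 35, |C| = 12.
|A∩B|: x∈[3,9], y∈[0,5] → 6·5 = 30.
|A∩C|: x∈[0,6], y∈[4,5] → 6·1 = 6.
|B∩C|: x∈[3,6], y∈[4,5] → 3·1 = 3.
|A∩B∩C| = 3.
|A ∪ B ∪ C| = 92 − 39 + 3 = 56.00.

56.00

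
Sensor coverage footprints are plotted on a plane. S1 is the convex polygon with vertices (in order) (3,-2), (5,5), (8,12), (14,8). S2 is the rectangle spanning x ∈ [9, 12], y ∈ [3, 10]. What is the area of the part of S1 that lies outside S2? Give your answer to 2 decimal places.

|S1| = 55.5, |S1∩S2| = 15.2121.
|S1 ∖ S2| = |S1| − |S1∩S2| = 55.5 − 15.2121 = 40.29.

40.29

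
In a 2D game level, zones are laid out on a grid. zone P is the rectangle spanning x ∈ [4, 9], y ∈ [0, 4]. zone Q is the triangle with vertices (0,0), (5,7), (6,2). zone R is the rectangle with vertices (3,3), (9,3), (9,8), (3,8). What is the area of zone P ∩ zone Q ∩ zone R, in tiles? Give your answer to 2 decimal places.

The intersection is the polygon with vertices (5.6,4), (5.8,3), (4,3), (4,4).
By the shoelace formula its area is 1.70.

1.70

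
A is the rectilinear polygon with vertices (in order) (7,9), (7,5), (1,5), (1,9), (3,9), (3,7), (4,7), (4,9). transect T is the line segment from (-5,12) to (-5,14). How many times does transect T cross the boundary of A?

The segment lies entirely outside A and never meets its boundary.

0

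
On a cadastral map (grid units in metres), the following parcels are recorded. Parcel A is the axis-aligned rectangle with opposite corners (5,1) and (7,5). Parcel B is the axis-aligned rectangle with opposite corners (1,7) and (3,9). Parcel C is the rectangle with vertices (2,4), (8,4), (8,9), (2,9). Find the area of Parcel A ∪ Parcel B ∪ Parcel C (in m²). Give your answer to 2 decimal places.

By inclusion–exclusion:
Individual areas: |Parcel A| = 8, |Parcel B| = 4, |Parcel C| = 30.
|Parcel A∩Parcel B| = 0 (no overlap).
|Parcel A∩Parcel C|: x∈[5,7], y∈[4,5] → 2·1 = 2.
|Parcel B∩Parcel C|: x∈[2,3], y∈[7,9] → 1·2 = 2.
|Parcel A∩Parcel B∩Parcel C| = 0.
|Parcel A ∪ Parcel B ∪ Parcel C| = 42 − 4 + 0 = 38.00.

38.00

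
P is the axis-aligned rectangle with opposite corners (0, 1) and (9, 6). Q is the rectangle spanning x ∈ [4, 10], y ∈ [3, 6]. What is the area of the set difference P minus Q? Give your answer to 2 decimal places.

|P∩Q|: x∈[4,9], y∈[3,6] → 5·3 = 15.
|P| = 45.
|P ∖ Q| = |P| − |P∩Q| = 45 − 15 = 30.00.

30.00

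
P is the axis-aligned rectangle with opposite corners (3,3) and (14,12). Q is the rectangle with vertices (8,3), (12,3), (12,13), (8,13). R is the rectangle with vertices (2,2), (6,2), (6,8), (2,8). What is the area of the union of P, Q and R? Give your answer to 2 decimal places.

By inclusion–exclusion:
Individual areas: |P| = 99, |Q| = 40, |R| = 24.
|P∩Q|: x∈[8,12], y∈[3,12] → 4·9 = 36.
|P∩R|: x∈[3,6], y∈[3,8] → 3·5 = 15.
|Q∩R| = 0 (no overlap).
|P∩Q∩R| = 0.
|P ∪ Q ∪ R| = 163 − 51 + 0 = 112.00.

112.00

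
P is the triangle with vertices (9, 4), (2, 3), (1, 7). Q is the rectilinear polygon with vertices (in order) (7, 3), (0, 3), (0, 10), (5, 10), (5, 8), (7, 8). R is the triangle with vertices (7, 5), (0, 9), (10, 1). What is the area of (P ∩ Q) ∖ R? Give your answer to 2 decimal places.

11.37

|P ∩ Q| = 13.4643.
|(P ∩ Q) ∩ R| = 2.0917.
|(P ∩ Q) ∖ R| = 13.4643 − 2.0917 = 11.37.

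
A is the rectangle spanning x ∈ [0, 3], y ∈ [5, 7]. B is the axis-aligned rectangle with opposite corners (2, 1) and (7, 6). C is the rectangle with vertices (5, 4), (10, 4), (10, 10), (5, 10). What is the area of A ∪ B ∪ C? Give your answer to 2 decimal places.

56.00

By inclusion–exclusion:
Individual areas: |A| = 6, |B| = 25, |C| = 30.
|A∩B|: x∈[2,3], y∈[5,6] → 1·1 = 1.
|A∩C| = 0 (no overlap).
|B∩C|: x∈[5,7], y∈[4,6] → 2·2 = 4.
|A∩B∩C| = 0.
|A ∪ B ∪ C| = 61 − 5 + 0 = 56.00.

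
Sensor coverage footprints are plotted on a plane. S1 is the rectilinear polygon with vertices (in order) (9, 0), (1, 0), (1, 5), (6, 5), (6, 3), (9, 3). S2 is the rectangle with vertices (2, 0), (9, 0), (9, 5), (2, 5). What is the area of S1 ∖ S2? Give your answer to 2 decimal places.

5.00

|S1| = 34, |S1∩S2| = 29.
|S1 ∖ S2| = |S1| − |S1∩S2| = 34 − 29 = 5.00.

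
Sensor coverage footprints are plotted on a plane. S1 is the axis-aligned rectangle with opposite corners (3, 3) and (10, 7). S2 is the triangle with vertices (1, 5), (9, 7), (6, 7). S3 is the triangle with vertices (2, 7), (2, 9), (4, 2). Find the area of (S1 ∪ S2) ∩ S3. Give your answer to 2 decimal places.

0.54

|S1 ∪ S2| = 28.3.
|(S1 ∪ S2) ∩ S3| = 0.54.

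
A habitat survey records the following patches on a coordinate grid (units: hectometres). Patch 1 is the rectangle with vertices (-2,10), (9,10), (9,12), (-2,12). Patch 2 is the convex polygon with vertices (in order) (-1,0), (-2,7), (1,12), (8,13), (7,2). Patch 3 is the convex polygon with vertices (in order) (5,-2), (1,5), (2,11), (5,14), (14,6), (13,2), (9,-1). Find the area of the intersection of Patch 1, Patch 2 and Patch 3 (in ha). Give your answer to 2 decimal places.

11.04

The intersection is the polygon with vertices (7.727,10), (1.833,10), (2,11), (3,12), (7.25,12), (7.86,11.458).
By the shoelace formula its area is 11.04.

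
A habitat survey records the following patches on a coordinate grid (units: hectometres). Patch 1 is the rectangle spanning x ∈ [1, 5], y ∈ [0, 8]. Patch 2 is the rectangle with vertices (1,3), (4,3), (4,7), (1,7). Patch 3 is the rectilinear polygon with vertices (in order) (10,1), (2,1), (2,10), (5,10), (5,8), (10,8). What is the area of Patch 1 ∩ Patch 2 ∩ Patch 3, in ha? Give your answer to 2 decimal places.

The intersection is the polygon with vertices (4,7), (4,3), (2,3), (2,7).
By the shoelace formula its area is 8.00.

8.00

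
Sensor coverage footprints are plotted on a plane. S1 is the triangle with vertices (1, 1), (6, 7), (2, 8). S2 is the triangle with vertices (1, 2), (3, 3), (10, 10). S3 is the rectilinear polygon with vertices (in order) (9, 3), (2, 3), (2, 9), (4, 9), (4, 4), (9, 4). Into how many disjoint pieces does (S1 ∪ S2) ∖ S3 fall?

2

(S1 ∪ S2) ∖ S3 splits into 2 disjoint pieces (area 3.2192, area 4.8929).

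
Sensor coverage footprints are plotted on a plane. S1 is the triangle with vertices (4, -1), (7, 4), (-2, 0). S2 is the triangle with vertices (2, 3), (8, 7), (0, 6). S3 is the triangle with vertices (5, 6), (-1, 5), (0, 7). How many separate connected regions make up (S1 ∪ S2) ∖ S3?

(S1 ∪ S2) ∖ S3 splits into 2 disjoint pieces (area 16.5, area 10.1635).

2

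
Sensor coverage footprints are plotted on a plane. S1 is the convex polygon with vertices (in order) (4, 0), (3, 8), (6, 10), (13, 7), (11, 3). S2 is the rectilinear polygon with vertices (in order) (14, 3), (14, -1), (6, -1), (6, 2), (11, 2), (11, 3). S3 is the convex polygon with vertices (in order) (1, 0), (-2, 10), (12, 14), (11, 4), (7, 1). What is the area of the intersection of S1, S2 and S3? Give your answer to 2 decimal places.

1.47

The intersection is the polygon with vertices (6,2), (8.333,2), (7.889,1.667), (6,0.857).
By the shoelace formula its area is 1.47.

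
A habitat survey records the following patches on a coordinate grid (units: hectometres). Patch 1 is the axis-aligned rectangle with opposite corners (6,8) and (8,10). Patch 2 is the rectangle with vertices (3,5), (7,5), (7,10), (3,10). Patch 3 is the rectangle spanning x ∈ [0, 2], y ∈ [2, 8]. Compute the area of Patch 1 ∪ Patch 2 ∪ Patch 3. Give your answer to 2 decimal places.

By inclusion–exclusion:
Individual areas: |Patch 1| = 4, |Patch 2| = 20, |Patch 3| = 12.
|Patch 1∩Patch 2|: x∈[6,7], y∈[8,10] → 1·2 = 2.
|Patch 1∩Patch 3| = 0 (no overlap).
|Patch 2∩Patch 3| = 0 (no overlap).
|Patch 1∩Patch 2∩Patch 3| = 0.
|Patch 1 ∪ Patch 2 ∪ Patch 3| = 36 − 2 + 0 = 34.00.

34.00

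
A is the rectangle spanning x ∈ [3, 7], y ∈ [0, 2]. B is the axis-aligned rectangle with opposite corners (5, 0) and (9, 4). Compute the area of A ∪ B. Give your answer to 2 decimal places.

20.00

By inclusion–exclusion:
Individual areas: |A| = 8, |B| = 16.
|A∩B|: x∈[5,7], y∈[0,2] → 2·2 = 4.
|A ∪ B| = 24 − 4 = 20.00.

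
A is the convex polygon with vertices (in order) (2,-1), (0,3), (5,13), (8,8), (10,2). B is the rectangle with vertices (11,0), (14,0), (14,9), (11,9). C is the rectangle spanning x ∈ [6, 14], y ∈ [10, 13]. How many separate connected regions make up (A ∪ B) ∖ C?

2

(A ∪ B) ∖ C splits into 2 disjoint pieces (area 74.9667, area 27).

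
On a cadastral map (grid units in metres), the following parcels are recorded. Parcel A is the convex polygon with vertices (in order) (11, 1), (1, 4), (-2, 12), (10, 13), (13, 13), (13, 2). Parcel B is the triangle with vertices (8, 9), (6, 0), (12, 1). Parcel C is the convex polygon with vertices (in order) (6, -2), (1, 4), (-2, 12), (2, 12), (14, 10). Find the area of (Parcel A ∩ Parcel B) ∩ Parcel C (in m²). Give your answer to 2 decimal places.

14.17

The region (Parcel A ∩ Parcel B) ∩ Parcel C is the polygon with vertices (8,9), (10.286,4.429), (8.5,1.75), (6.521,2.344).
By the shoelace formula its area is 14.17.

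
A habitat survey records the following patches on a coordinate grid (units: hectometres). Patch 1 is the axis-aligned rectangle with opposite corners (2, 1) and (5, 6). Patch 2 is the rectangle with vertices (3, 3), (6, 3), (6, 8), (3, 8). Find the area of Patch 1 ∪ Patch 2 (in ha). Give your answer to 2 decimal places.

By inclusion–exclusion:
Individual areas: |Patch 1| = 15, |Patch 2| = 15.
|Patch 1∩Patch 2|: x∈[3,5], y∈[3,6] → 2·3 = 6.
|Patch 1 ∪ Patch 2| = 30 − 6 = 24.00.

24.00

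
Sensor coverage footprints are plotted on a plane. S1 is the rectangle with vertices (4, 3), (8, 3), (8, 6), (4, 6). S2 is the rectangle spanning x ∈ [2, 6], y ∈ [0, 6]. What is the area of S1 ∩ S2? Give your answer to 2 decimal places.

6.00

|S1∩S2|: x∈[4,6], y∈[3,6] → 2·3 = 6.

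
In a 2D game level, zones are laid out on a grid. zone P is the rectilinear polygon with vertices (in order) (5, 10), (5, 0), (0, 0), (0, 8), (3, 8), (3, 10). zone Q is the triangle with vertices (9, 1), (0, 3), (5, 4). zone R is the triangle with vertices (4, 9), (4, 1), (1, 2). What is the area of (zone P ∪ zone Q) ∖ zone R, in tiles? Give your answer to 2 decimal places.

|zone P ∪ zone Q| = 48.2222.
|(zone P ∪ zone Q) ∩ zone R| = 12.
|(zone P ∪ zone Q) ∖ zone R| = 48.2222 − 12 = 36.22.

36.22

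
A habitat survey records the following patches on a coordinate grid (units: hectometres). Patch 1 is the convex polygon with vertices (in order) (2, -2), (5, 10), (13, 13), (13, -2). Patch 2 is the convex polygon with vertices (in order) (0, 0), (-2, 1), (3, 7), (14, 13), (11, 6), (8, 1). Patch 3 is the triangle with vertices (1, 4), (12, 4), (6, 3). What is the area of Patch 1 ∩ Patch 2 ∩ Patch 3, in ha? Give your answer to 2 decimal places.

4.46

The intersection is the polygon with vertices (9.556,3.593), (6,3), (3.381,3.524), (3.5,4), (9.8,4).
By the shoelace formula its area is 4.46.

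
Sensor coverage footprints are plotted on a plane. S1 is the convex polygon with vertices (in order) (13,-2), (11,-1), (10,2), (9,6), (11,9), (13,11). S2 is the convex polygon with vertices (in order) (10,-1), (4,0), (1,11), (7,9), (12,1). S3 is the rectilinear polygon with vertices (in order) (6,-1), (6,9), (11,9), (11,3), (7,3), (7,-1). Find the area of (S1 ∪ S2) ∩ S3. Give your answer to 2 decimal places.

|S1 ∪ S2| = 99.9167.
|(S1 ∪ S2) ∩ S3| = 27.21.

27.21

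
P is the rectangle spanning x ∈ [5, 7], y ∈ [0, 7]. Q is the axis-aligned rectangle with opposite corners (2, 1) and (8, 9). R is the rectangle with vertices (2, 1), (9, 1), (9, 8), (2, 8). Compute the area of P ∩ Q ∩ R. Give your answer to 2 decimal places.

The intersection is the polygon with vertices (7,7), (7,1), (5,1), (5,7).
By the shoelace formula its area is 12.00.

12.00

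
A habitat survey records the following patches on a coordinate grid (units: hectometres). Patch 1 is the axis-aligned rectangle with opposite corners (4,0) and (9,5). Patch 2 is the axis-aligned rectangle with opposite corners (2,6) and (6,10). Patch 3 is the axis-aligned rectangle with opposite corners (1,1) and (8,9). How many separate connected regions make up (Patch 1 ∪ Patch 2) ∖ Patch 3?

2

(Patch 1 ∪ Patch 2) ∖ Patch 3 splits into 2 disjoint pieces (area 9, area 4).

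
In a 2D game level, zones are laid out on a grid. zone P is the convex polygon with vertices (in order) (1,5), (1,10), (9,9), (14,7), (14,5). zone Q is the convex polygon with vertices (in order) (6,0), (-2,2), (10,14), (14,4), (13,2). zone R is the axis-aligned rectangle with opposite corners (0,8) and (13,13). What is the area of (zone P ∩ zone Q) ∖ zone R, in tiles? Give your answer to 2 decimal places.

|zone P ∩ zone Q| = 37.946.
|(zone P ∩ zone Q) ∩ zone R| = 6.6389.
|(zone P ∩ zone Q) ∖ zone R| = 37.946 − 6.6389 = 31.31.

31.31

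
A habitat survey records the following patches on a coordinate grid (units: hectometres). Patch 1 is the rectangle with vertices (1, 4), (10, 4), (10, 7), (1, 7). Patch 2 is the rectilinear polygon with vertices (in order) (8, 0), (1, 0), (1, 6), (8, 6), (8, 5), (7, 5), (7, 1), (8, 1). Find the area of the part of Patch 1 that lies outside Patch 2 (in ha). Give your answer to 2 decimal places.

14.00

|Patch 1| = 27, |Patch 1∩Patch 2| = 13.
|Patch 1 ∖ Patch 2| = |Patch 1| − |Patch 1∩Patch 2| = 27 − 13 = 14.00.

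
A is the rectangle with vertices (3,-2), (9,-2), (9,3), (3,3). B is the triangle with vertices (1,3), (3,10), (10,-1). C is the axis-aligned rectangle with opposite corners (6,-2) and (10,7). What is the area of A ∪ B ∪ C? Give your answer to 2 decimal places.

72.82

By inclusion–exclusion:
Individual areas: |A| = 30, |B| = 35.5, |C| = 36.
|A∩B| = 11.4567.
|A∩C|: x∈[6,9], y∈[-2,3] → 3·5 = 15.
|B∩C| = 9.0159.
|A∩B∩C| = 6.79.
|A ∪ B ∪ C| = 101.5 − 35.4726 + 6.79 = 72.82.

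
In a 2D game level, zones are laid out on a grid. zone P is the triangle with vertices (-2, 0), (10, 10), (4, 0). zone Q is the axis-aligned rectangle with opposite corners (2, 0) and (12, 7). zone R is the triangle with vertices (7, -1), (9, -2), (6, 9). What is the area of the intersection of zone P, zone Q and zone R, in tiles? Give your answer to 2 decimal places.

The intersection is the polygon with vertices (6.545,7), (7.062,5.104), (6.486,4.143), (6.215,6.846), (6.4,7).
By the shoelace formula its area is 1.27.

1.27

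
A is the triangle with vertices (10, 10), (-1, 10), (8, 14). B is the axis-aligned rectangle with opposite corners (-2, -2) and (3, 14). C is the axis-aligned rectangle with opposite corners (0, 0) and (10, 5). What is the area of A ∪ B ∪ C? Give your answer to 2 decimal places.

By inclusion–exclusion:
Individual areas: |A| = 22, |B| = 80, |C| = 50.
|A∩B| = 3.5556.
|A∩C| = 0.
|B∩C|: x∈[0,3], y∈[0,5] → 3·5 = 15.
|A∩B∩C| = 0.
|A ∪ B ∪ C| = 152 − 18.5556 + 0 = 133.44.

133.44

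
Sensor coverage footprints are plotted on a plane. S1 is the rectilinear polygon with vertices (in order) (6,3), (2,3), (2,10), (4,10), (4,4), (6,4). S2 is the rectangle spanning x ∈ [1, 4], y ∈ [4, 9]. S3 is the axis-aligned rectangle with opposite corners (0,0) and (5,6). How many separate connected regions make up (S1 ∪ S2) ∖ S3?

(S1 ∪ S2) ∖ S3 splits into 2 disjoint pieces (area 11, area 1).

2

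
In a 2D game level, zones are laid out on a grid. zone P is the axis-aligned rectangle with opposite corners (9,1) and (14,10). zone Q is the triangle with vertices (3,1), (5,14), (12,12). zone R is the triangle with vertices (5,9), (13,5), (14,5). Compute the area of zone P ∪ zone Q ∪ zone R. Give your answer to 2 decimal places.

By inclusion–exclusion:
Individual areas: |zone P| = 45, |zone Q| = 47.5, |zone R| = 2.
|zone P∩zone Q| = 1.1364.
|zone P∩zone R| = 1.5556.
|zone Q∩zone R| = 0.2987.
|zone P∩zone Q∩zone R| = 0.
|zone P ∪ zone Q ∪ zone R| = 94.5 − 2.9906 + 0 = 91.51.

91.51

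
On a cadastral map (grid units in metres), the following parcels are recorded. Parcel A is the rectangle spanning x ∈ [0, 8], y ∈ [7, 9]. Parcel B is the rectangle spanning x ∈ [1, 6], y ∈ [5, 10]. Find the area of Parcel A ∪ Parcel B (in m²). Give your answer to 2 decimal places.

31.00

By inclusion–exclusion:
Individual areas: |Parcel A| = 16, |Parcel B| = 25.
|Parcel A∩Parcel B|: x∈[1,6], y∈[7,9] → 5·2 = 10.
|Parcel A ∪ Parcel B| = 41 − 10 = 31.00.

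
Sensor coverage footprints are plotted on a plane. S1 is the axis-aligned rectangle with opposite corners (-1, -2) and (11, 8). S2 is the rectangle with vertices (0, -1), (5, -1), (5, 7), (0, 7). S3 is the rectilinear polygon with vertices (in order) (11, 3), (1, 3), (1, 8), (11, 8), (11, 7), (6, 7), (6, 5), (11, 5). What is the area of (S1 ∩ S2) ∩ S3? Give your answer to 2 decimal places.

The region (S1 ∩ S2) ∩ S3 is the polygon with vertices (5,7), (5,3), (1,3), (1,7).
By the shoelace formula its area is 16.00.

16.00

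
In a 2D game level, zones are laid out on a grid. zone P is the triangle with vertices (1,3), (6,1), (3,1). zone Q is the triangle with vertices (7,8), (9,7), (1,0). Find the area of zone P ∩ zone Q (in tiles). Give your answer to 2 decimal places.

The intersection is the polygon with vertices (3.353,2.059), (2.6,1.4), (2.286,1.714), (2.731,2.308).
By the shoelace formula its area is 0.46.

0.46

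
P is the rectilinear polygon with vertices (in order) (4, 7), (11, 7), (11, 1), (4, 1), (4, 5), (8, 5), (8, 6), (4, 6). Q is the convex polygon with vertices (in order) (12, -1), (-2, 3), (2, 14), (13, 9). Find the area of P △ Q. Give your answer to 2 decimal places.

104.79

|P| = 38, |Q| = 142.5, |P∩Q| = 37.8571.
|P △ Q| = |P| + |Q| − 2·|P∩Q| = 38 + 142.5 − 75.7143 = 104.79.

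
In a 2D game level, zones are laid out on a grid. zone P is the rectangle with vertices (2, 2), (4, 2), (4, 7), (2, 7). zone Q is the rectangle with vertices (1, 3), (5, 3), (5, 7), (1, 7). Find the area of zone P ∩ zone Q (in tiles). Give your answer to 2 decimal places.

|zone P∩zone Q|: x∈[2,4], y∈[3,7] → 2·4 = 8.

8.00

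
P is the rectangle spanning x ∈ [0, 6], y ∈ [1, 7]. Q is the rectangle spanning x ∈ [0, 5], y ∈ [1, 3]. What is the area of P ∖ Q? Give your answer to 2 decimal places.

|P∩Q|: x∈[0,5], y∈[1,3] → 5·2 = 10.
|P| = 36.
|P ∖ Q| = |P| − |P∩Q| = 36 − 10 = 26.00.

26.00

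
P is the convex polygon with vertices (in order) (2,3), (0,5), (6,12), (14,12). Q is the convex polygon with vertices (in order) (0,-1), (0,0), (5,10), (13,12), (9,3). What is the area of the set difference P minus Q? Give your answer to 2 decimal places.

18.40

|P| = 49, |P∩Q| = 30.6042.
|P ∖ Q| = |P| − |P∩Q| = 49 − 30.6042 = 18.40.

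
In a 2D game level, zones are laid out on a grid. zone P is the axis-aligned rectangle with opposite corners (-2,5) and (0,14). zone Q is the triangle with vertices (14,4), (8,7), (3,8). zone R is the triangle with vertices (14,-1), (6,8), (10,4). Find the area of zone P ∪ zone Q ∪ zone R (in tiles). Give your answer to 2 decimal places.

By inclusion–exclusion:
Individual areas: |zone P| = 18, |zone Q| = 4.5, |zone R| = 2.
|zone P∩zone Q| = 0.
|zone P∩zone R| = 0.
|zone Q∩zone R| = 0.1231.
|zone P∩zone Q∩zone R| = 0.
|zone P ∪ zone Q ∪ zone R| = 24.5 − 0.1231 + 0 = 24.38.

24.38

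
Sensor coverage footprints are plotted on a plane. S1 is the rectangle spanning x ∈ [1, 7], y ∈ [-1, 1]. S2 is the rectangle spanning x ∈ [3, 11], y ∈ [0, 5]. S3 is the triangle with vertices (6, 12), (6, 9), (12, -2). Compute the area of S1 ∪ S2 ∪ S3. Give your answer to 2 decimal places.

By inclusion–exclusion:
Individual areas: |S1| = 12, |S2| = 40, |S3| = 9.
|S1∩S2|: x∈[3,7], y∈[0,1] → 4·1 = 4.
|S1∩S3| = 0.
|S2∩S3| = 2.6061.
|S1∩S2∩S3| = 0.
|S1 ∪ S2 ∪ S3| = 61 − 6.6061 + 0 = 54.39.

54.39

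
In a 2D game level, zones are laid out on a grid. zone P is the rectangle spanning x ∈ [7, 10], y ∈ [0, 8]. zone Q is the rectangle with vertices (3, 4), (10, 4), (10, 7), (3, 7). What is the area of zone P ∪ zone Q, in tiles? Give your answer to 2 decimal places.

By inclusion–exclusion:
Individual areas: |zone P| = 24, |zone Q| = 21.
|zone P∩zone Q|: x∈[7,10], y∈[4,7] → 3·3 = 9.
|zone P ∪ zone Q| = 45 − 9 = 36.00.

36.00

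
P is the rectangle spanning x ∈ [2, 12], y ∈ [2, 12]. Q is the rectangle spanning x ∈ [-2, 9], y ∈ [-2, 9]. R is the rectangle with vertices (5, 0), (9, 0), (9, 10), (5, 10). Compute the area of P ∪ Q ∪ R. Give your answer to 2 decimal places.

172.00

By inclusion–exclusion:
Individual areas: |P| = 100, |Q| = 121, |R| = 40.
|P∩Q|: x∈[2,9], y∈[2,9] → 7·7 = 49.
|P∩R|: x∈[5,9], y∈[2,10] → 4·8 = 32.
|Q∩R|: x∈[5,9], y∈[0,9] → 4·9 = 36.
|P∩Q∩R| = 28.
|P ∪ Q ∪ R| = 261 − 117 + 28 = 172.00.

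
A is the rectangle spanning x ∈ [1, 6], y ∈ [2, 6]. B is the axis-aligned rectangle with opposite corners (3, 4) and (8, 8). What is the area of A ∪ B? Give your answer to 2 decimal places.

By inclusion–exclusion:
Individual areas: |A| = 20, |B| = 20.
|A∩B|: x∈[3,6], y∈[4,6] → 3·2 = 6.
|A ∪ B| = 40 − 6 = 34.00.

34.00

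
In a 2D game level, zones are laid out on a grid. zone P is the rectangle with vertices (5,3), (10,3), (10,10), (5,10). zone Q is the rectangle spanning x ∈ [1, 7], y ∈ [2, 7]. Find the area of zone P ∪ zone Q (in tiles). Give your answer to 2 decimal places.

By inclusion–exclusion:
Individual areas: |zone P| = 35, |zone Q| = 30.
|zone P∩zone Q|: x∈[5,7], y∈[3,7] → 2·4 = 8.
|zone P ∪ zone Q| = 65 − 8 = 57.00.

57.00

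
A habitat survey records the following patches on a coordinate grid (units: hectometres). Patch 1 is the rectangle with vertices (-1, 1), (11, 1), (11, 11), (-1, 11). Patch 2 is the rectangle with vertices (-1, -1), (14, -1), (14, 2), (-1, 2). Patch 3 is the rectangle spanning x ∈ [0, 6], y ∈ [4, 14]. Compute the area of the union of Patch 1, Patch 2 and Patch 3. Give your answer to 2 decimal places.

171.00

By inclusion–exclusion:
Individual areas: |Patch 1| = 120, |Patch 2| = 45, |Patch 3| = 60.
|Patch 1∩Patch 2|: x∈[-1,11], y∈[1,2] → 12·1 = 12.
|Patch 1∩Patch 3|: x∈[0,6], y∈[4,11] → 6·7 = 42.
|Patch 2∩Patch 3| = 0 (no overlap).
|Patch 1∩Patch 2∩Patch 3| = 0.
|Patch 1 ∪ Patch 2 ∪ Patch 3| = 225 − 54 + 0 = 171.00.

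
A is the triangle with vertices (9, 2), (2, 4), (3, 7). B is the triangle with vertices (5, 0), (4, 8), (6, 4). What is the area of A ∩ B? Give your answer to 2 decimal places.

The intersection is the polygon with vertices (4.593,3.259), (4.256,5.954), (5.571,4.857), (6,4), (5.733,2.933).
By the shoelace formula its area is 3.00.

3.00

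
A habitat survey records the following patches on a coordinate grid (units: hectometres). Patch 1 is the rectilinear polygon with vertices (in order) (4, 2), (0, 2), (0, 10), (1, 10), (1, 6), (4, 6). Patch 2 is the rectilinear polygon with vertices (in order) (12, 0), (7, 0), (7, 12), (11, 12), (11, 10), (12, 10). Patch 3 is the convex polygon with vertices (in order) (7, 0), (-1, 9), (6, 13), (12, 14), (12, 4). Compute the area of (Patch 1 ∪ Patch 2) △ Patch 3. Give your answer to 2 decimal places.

|Patch 1 ∪ Patch 2| = 78.
|(Patch 1 ∪ Patch 2) ∩ Patch 3| = 53.5893.
|(Patch 1 ∪ Patch 2) △ Patch 3| = 78 + 112 − 107.1786 = 82.82.

82.82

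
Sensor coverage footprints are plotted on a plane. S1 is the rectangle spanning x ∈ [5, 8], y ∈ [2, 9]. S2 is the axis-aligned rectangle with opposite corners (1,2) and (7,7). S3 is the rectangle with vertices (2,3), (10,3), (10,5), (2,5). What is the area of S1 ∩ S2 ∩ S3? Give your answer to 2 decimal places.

The intersection is the polygon with vertices (7,3), (5,3), (5,5), (7,5).
By the shoelace formula its area is 4.00.

4.00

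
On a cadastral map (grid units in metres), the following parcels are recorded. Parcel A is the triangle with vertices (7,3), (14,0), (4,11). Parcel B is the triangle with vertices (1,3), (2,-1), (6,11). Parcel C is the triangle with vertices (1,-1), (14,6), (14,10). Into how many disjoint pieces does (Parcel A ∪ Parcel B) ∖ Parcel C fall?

(Parcel A ∪ Parcel B) ∖ Parcel C splits into 3 disjoint pieces (area 7.6277, area 23.4998, area 0.0908).

3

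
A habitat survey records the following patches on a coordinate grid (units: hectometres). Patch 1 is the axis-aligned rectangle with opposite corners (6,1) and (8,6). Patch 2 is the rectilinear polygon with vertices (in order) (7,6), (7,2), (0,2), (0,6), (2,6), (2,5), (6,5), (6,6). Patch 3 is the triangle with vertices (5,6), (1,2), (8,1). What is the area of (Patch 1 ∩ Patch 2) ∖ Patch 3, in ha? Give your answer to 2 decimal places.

2.50

|Patch 1 ∩ Patch 2| = 4.
|(Patch 1 ∩ Patch 2) ∩ Patch 3| = 1.5.
|(Patch 1 ∩ Patch 2) ∖ Patch 3| = 4 − 1.5 = 2.50.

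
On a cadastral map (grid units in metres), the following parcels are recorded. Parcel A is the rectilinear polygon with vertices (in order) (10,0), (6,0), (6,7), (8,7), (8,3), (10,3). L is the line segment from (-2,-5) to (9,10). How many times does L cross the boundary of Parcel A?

The segment meets the boundary at (6.8,7), (6,5.909).

2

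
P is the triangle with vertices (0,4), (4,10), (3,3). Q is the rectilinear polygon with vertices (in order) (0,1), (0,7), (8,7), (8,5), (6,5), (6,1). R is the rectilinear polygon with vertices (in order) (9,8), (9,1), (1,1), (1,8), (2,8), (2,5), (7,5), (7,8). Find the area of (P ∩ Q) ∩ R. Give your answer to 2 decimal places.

4.87

The region (P ∩ Q) ∩ R is the polygon with vertices (3,3), (1,3.667), (1,5.5), (2,7), (2,5), (3.286,5).
By the shoelace formula its area is 4.87.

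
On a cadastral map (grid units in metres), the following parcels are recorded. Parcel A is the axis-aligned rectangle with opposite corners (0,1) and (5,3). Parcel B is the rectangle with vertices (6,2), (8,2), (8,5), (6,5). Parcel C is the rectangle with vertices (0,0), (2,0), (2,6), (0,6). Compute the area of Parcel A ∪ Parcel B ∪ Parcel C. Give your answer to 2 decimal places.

By inclusion–exclusion:
Individual areas: |Parcel A| = 10, |Parcel B| = 6, |Parcel C| = 12.
|Parcel A∩Parcel B| = 0 (no overlap).
|Parcel A∩Parcel C|: x∈[0,2], y∈[1,3] → 2·2 = 4.
|Parcel B∩Parcel C| = 0 (no overlap).
|Parcel A∩Parcel B∩Parcel C| = 0.
|Parcel A ∪ Parcel B ∪ Parcel C| = 28 − 4 + 0 = 24.00.

24.00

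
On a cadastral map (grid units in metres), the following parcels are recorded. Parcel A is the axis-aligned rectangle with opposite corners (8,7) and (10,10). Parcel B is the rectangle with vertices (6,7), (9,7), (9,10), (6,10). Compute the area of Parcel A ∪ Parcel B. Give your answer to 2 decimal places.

By inclusion–exclusion:
Individual areas: |Parcel A| = 6, |Parcel B| = 9.
|Parcel A∩Parcel B|: x∈[8,9], y∈[7,10] → 1·3 = 3.
|Parcel A ∪ Parcel B| = 15 − 3 = 12.00.

12.00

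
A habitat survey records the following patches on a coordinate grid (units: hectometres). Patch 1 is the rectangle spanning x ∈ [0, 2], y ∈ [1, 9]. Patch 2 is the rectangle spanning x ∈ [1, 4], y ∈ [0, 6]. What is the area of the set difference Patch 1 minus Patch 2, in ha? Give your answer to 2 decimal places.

11.00

|Patch 1∩Patch 2|: x∈[1,2], y∈[1,6] → 1·5 = 5.
|Patch 1| = 16.
|Patch 1 ∖ Patch 2| = |Patch 1| − |Patch 1∩Patch 2| = 16 − 5 = 11.00.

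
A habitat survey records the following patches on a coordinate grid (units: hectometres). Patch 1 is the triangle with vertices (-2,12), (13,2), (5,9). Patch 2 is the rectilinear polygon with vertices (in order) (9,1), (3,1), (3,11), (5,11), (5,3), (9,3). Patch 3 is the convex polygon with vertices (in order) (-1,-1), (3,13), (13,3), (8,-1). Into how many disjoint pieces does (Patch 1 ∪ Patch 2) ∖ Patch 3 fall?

(Patch 1 ∪ Patch 2) ∖ Patch 3 splits into 2 disjoint pieces (area 1.98, area 0.0424).

2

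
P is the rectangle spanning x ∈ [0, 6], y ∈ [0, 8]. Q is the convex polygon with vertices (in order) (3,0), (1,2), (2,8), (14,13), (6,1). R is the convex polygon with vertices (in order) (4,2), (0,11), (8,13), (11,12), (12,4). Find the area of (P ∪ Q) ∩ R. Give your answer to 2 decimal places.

The region (P ∪ Q) ∩ R is the polygon with vertices (2,8), (11.03,11.762), (11.368,9.053), (7.2,2.8), (4,2), (1.333,8).
By the shoelace formula its area is 52.37.

52.37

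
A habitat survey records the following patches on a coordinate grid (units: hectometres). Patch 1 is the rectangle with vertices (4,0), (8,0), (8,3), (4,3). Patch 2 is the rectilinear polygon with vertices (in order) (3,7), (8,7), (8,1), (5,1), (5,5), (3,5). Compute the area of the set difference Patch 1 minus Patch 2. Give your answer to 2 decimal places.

6.00

|Patch 1| = 12, |Patch 1∩Patch 2| = 6.
|Patch 1 ∖ Patch 2| = |Patch 1| − |Patch 1∩Patch 2| = 12 − 6 = 6.00.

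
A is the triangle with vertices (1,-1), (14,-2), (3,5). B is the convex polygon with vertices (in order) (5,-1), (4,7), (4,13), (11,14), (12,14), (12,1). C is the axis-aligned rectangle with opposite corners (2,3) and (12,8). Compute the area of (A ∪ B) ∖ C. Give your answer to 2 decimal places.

89.99

|A ∪ B| = 131.8648.
|(A ∪ B) ∩ C| = 41.8765.
|(A ∪ B) ∖ C| = 131.8648 − 41.8765 = 89.99.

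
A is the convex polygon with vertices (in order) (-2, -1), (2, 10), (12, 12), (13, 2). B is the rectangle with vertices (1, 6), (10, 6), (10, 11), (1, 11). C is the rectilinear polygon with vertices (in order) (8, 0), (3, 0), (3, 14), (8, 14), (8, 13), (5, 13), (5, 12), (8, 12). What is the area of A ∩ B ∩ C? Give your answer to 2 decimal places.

23.40

The intersection is the polygon with vertices (7,11), (8,11), (8,6), (3,6), (3,10.2).
By the shoelace formula its area is 23.40.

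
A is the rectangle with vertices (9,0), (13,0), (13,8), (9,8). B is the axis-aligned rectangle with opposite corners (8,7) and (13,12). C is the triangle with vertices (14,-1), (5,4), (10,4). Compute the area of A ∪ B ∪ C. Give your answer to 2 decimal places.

57.97

By inclusion–exclusion:
Individual areas: |A| = 32, |B| = 25, |C| = 12.5.
|A∩B|: x∈[9,13], y∈[7,8] → 4·1 = 4.
|A∩C| = 7.5306.
|B∩C| = 0.
|A∩B∩C| = 0.
|A ∪ B ∪ C| = 69.5 − 11.5306 + 0 = 57.97.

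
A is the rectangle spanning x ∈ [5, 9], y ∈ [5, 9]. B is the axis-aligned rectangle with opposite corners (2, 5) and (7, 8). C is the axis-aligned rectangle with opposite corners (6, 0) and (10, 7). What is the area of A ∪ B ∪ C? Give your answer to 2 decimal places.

47.00

By inclusion–exclusion:
Individual areas: |A| = 16, |B| = 15, |C| = 28.
|A∩B|: x∈[5,7], y∈[5,8] → 2·3 = 6.
|A∩C|: x∈[6,9], y∈[5,7] → 3·2 = 6.
|B∩C|: x∈[6,7], y∈[5,7] → 1·2 = 2.
|A∩B∩C| = 2.
|A ∪ B ∪ C| = 59 − 14 + 2 = 47.00.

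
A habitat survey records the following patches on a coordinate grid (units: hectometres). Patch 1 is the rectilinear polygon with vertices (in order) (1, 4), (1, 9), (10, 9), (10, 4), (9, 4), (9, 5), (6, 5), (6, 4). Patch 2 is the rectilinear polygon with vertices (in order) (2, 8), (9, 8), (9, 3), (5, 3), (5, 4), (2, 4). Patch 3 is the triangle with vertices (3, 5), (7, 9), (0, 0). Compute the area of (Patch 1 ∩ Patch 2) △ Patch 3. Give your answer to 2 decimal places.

|Patch 1 ∩ Patch 2| = 25.
|(Patch 1 ∩ Patch 2) ∩ Patch 3| = 2.4667.
|(Patch 1 ∩ Patch 2) △ Patch 3| = 25 + 4 − 4.9333 = 24.07.

24.07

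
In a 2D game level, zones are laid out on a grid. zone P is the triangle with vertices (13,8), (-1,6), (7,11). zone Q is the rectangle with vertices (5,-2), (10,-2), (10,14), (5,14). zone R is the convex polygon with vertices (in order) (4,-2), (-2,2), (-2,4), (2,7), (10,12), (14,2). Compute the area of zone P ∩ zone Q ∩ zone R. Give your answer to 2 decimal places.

13.34

The intersection is the polygon with vertices (5,8.875), (7.778,10.611), (10,9.5), (10,7.571), (5,6.857).
By the shoelace formula its area is 13.34.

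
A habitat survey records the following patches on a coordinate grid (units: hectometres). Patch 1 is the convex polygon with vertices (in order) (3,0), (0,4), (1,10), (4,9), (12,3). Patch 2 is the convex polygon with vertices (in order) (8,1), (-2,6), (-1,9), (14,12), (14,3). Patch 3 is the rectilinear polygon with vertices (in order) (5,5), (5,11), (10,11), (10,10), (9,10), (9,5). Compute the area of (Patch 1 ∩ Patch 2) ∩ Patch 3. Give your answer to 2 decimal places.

7.00

The region (Patch 1 ∩ Patch 2) ∩ Patch 3 is the polygon with vertices (9,5.25), (9,5), (5,5), (5,8.25).
By the shoelace formula its area is 7.00.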